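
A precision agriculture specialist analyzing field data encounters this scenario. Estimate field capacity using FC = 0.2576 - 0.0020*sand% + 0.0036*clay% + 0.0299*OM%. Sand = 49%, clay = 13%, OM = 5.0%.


FC = 0.2576 - 0.0020*49 + 0.0036*13 + 0.0299*5.0
   = 0.2576 - 0.0980 + 0.0468 + 0.1495
   = 0.3559


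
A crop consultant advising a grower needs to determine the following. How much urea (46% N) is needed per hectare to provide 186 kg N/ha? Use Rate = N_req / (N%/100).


Rate = N_required / (N_content / 100)
     = 186 / (46 / 100)
     = 186 / 0.46
     = 404.35 kg/ha


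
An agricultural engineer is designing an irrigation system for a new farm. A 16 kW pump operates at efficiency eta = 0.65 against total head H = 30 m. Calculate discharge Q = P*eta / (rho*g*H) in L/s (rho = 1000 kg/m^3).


Q = (P * 1000 * eta) / (rho * g * H)
  = (16 * 1000 * 0.65) / (1000 * 9.81 * 30)
  = 10400 / 294300
  = 0.03534 m^3/s = 35.34 L/s


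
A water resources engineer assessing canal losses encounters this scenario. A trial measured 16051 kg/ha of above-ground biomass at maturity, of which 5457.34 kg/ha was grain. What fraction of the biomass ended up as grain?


HI = grain_yield / biomass
   = 5457.34 / 16051
   = 0.34


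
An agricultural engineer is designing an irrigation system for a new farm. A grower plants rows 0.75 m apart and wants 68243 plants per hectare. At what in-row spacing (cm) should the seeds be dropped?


spacing = 10000 / (row_sp * density)
        = 10000 / (0.75 * 68243)
        = 10000 / 51182.25
        = 0.19538 m = 19.54 cm


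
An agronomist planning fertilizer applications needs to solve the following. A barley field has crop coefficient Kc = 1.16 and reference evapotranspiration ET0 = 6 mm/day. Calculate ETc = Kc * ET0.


ETc = Kc * ET0
    = 1.16 * 6
    = 6.96 mm/day


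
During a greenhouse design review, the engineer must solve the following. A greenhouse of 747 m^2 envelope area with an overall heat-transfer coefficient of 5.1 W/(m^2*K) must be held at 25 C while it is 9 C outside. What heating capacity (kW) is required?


dT = 25 - (9) = 16 K
Q = U * A * dT
  = 5.1 * 747 * 16
  = 60955.20 W = 60.96 kW


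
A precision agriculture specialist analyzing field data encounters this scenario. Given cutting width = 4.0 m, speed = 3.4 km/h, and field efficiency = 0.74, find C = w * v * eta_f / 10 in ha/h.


C = w * v * eta_f / 10
  = 4.0 * 3.4 * 0.74 / 10
  = 10.06 / 10
  = 1.01 ha/h


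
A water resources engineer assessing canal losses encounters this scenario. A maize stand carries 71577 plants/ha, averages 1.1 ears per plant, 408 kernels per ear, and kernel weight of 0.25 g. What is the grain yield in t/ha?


Y = density * ears * kernels * kw
  = 71577 * 1.1 * 408 * 0.25 g/ha
  = 8030939.40 g/ha
  = 8030.94 kg/ha = 8.03 t/ha


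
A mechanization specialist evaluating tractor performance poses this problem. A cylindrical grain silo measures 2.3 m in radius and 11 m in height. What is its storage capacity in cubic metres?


V = pi * r^2 * h
  = pi * 2.3^2 * 11
  = pi * 5.29 * 11
  = 182.81 m^3


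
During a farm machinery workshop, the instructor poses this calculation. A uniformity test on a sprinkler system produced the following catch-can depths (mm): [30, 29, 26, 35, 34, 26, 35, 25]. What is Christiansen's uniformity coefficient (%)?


xbar = 240 / 8 = 30
sum|xi - xbar| = 28
CU = 100 * (1 - 28 / (8 * 30))
   = 100 * (1 - 0.1167)
   = 88.33%


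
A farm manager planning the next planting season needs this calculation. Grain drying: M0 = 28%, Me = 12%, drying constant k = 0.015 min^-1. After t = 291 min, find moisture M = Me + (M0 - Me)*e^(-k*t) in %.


M = Me + (M0 - Me) * e^(-k*t)
  = 12 + (28 - 12) * e^(-0.015*291)
  = 12 + 16 * e^(-4.365)
  = 12 + 16 * 0.01271
  = 12 + 0.2034
  = 12.20%


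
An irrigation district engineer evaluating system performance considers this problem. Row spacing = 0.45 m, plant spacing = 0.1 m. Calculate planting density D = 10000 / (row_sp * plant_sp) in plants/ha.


D = 10000 / (row_sp * plant_sp)
  = 10000 / (0.45 * 0.1)
  = 10000 / 0.0450
  = 222222.22 plants/ha


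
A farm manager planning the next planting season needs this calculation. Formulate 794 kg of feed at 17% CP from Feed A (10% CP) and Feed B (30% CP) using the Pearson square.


parts_A = CP_b - target = 30 - 17 = 13
parts_B = target - CP_a = 17 - 10 = 7
total_parts = 13 + 7 = 20
Feed A = 794 * 13 / 20 = 516.10 kg
Feed B = 794 * 7 / 20 = 277.90 kg

516.10 kg


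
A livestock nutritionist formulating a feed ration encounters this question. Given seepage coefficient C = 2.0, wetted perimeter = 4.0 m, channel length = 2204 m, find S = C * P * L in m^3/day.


S = C * P * L
  = 2.0 * 4.0 * 2204
  = 17632 m^3/day


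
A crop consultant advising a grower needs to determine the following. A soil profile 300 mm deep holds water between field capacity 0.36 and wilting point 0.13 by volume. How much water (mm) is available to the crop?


AW = (FC - WP) * D
   = (0.36 - 0.13) * 300
   = 0.23 * 300
   = 69 mm


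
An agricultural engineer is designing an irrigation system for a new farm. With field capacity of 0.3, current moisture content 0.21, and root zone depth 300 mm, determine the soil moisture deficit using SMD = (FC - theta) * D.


SMD = (FC - theta) * D
    = (0.3 - 0.21) * 300
    = 0.090 * 300
    = 27 mm


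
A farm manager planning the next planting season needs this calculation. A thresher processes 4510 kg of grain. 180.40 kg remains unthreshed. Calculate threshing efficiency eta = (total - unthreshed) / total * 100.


eta = (total - unthreshed) / total * 100
    = (4510 - 180.40) / 4510 * 100
    = 4329.60 / 4510 * 100
    = 96%


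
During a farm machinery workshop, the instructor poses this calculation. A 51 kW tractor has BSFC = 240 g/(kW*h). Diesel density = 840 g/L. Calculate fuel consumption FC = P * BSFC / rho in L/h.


FC = P * BSFC / rho_fuel
   = 51 * 240 / 840
   = 12240 / 840
   = 14.57 L/h


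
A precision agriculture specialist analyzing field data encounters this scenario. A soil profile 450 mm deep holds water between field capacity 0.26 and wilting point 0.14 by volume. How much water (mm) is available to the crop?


AW = (FC - WP) * D
   = (0.26 - 0.14) * 450
   = 0.12 * 450
   = 54 mm


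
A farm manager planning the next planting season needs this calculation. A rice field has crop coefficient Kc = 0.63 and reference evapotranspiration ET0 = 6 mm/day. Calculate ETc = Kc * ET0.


ETc = Kc * ET0
    = 0.63 * 6
    = 3.78 mm/day


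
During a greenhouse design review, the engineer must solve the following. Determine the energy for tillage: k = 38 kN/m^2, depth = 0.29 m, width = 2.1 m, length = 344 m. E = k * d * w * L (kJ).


E = k * d * w * L
  = 38 * 0.29 * 2.1 * 344
  = 7960.85 kJ


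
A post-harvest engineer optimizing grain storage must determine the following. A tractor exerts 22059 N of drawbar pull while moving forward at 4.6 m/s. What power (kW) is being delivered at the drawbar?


P = F * v / 1000
  = 22059 * 4.6 / 1000
  = 101471.40 / 1000
  = 101.47 kW


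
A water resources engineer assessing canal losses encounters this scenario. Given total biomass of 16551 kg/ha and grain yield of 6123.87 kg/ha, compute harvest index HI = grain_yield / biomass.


HI = grain_yield / biomass
   = 6123.87 / 16551
   = 0.37


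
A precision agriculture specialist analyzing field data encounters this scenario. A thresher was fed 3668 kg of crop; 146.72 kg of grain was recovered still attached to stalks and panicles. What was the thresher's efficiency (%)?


eta = (total - unthreshed) / total * 100
    = (3668 - 146.72) / 3668 * 100
    = 3521.28 / 3668 * 100
    = 96%


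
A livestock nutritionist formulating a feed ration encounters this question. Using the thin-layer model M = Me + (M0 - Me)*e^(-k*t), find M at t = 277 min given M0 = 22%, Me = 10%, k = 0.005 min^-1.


M = Me + (M0 - Me) * e^(-k*t)
  = 10 + (22 - 10) * e^(-0.005*277)
  = 10 + 12 * e^(-1.385)
  = 10 + 12 * 0.25032
  = 10 + 3.0039
  = 13.00%


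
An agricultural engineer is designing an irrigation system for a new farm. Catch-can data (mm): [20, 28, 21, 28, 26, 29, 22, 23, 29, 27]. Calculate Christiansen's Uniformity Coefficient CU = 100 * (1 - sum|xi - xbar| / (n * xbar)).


xbar = 253 / 10 = 25.300
sum|xi - xbar| = 30.400
CU = 100 * (1 - 30.400 / (10 * 25.300))
   = 100 * (1 - 0.1202)
   = 87.98%


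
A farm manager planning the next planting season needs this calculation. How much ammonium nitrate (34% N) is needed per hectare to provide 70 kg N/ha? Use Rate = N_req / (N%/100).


Rate = N_required / (N_content / 100)
     = 70 / (34 / 100)
     = 70 / 0.34
     = 205.88 kg/ha


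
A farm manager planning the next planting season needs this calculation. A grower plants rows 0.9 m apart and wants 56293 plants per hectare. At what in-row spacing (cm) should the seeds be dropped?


spacing = 10000 / (row_sp * density)
        = 10000 / (0.9 * 56293)
        = 10000 / 50663.70
        = 0.19738 m = 19.74 cm


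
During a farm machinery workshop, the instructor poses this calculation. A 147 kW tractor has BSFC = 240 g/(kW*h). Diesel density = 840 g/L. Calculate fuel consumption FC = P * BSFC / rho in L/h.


FC = P * BSFC / rho_fuel
   = 147 * 240 / 840
   = 35280 / 840
   = 42 L/h


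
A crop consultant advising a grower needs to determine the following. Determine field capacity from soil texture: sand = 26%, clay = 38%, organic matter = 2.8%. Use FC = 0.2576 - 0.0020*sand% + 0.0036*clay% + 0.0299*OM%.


FC = 0.2576 - 0.0020*26 + 0.0036*38 + 0.0299*2.8
   = 0.2576 - 0.0520 + 0.1368 + 0.0837
   = 0.4261


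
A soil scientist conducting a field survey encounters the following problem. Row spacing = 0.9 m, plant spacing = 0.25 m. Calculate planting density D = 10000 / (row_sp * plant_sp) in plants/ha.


D = 10000 / (row_sp * plant_sp)
  = 10000 / (0.9 * 0.25)
  = 10000 / 0.2250
  = 44444.44 plants/ha


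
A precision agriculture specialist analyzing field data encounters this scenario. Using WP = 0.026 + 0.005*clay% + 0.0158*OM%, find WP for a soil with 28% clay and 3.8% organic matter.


WP = 0.026 + 0.005*28 + 0.0158*3.8
   = 0.026 + 0.1400 + 0.0600
   = 0.2260


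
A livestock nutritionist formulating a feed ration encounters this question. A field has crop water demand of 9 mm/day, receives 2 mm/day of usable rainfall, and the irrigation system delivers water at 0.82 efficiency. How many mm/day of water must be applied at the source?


IWR = (ETc - Pe) / Ea
    = (9 - 2) / 0.82
    = 7 / 0.82
    = 8.54 mm/day


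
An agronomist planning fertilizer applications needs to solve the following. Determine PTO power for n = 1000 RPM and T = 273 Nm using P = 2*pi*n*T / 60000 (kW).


P = 2*pi*n*T / 60000
  = 2*pi * 1000 * 273 / 60000
  = 1715309.59 / 60000
  = 28.59 kW


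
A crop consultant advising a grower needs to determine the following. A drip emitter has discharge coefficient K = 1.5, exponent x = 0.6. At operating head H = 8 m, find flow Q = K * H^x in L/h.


Q = K * H^x
  = 1.5 * 8^0.6
  = 1.5 * 3.4822
  = 5.22 L/h


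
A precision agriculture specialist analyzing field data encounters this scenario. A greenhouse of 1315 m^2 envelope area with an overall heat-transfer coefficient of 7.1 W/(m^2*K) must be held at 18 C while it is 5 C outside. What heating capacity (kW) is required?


dT = 18 - (5) = 13 K
Q = U * A * dT
  = 7.1 * 1315 * 13
  = 121374.50 W = 121.37 kW


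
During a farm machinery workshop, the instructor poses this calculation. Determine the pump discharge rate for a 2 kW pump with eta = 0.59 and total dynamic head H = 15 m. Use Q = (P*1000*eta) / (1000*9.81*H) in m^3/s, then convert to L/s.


Q = (P * 1000 * eta) / (rho * g * H)
  = (2 * 1000 * 0.59) / (1000 * 9.81 * 15)
  = 1180 / 147150
  = 0.00802 m^3/s = 8.02 L/s


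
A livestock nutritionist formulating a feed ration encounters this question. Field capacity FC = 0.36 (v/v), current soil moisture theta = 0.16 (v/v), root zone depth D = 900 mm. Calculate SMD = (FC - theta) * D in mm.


SMD = (FC - theta) * D
    = (0.36 - 0.16) * 900
    = 0.200 * 900
    = 180 mm


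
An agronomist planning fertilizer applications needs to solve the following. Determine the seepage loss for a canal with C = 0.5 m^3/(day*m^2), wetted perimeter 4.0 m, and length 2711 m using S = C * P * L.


S = C * P * L
  = 0.5 * 4.0 * 2711
  = 5422 m^3/day


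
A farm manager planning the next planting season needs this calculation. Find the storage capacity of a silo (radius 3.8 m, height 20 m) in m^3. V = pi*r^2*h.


V = pi * r^2 * h
  = pi * 3.8^2 * 20
  = pi * 14.44 * 20
  = 907.29 m^3


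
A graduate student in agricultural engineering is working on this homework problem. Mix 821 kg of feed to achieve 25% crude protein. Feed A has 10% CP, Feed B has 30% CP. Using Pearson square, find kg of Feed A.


parts_A = CP_b - target = 30 - 25 = 5
parts_B = target - CP_a = 25 - 10 = 15
total_parts = 5 + 15 = 20
Feed A = 821 * 5 / 20 = 205.25 kg
Feed B = 821 * 15 / 20 = 615.75 kg

205.25 kg


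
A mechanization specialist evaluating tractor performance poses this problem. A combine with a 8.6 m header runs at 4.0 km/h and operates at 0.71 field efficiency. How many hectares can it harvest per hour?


C = w * v * eta_f / 10
  = 8.6 * 4.0 * 0.71 / 10
  = 24.42 / 10
  = 2.44 ha/h


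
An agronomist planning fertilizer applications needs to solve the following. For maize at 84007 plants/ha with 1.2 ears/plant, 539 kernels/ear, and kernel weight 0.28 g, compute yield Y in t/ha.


Y = density * ears * kernels * kw
  = 84007 * 1.2 * 539 * 0.28 g/ha
  = 15214003.73 g/ha
  = 15214.00 kg/ha = 15.21 t/ha


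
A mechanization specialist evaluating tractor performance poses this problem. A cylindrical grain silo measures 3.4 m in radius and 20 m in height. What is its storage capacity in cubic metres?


V = pi * r^2 * h
  = pi * 3.4^2 * 20
  = pi * 11.56 * 20
  = 726.34 m^3


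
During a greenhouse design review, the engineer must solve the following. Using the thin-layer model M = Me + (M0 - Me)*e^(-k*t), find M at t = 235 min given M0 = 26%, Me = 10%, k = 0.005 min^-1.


M = Me + (M0 - Me) * e^(-k*t)
  = 10 + (26 - 10) * e^(-0.005*235)
  = 10 + 16 * e^(-1.175)
  = 10 + 16 * 0.30882
  = 10 + 4.9411
  = 14.94%


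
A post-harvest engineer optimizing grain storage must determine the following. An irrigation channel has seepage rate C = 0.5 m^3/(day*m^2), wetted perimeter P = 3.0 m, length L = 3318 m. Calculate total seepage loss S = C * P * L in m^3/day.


S = C * P * L
  = 0.5 * 3.0 * 3318
  = 4977 m^3/day


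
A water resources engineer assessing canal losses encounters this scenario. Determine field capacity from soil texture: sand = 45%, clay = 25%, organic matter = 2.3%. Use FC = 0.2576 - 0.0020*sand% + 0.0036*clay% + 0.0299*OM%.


FC = 0.2576 - 0.0020*45 + 0.0036*25 + 0.0299*2.3
   = 0.2576 - 0.0900 + 0.0900 + 0.0688
   = 0.3264


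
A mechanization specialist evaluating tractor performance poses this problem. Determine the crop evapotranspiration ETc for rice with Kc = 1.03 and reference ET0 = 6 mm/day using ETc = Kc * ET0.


ETc = Kc * ET0
    = 1.03 * 6
    = 6.18 mm/day


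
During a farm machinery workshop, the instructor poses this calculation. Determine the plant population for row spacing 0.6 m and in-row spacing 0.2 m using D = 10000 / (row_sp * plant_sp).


D = 10000 / (row_sp * plant_sp)
  = 10000 / (0.6 * 0.2)
  = 10000 / 0.1200
  = 83333.33 plants/ha


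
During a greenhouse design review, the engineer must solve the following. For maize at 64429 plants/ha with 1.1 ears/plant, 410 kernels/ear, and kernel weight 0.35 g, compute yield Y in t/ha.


Y = density * ears * kernels * kw
  = 64429 * 1.1 * 410 * 0.35 g/ha
  = 10170117.65 g/ha
  = 10170.12 kg/ha = 10.17 t/ha


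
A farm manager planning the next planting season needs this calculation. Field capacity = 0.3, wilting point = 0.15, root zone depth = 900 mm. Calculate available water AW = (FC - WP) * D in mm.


AW = (FC - WP) * D
   = (0.3 - 0.15) * 900
   = 0.15 * 900
   = 135 mm


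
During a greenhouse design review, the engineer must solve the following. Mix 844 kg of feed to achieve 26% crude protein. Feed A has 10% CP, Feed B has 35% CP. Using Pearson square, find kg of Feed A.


parts_A = CP_b - target = 35 - 26 = 9
parts_B = target - CP_a = 26 - 10 = 16
total_parts = 9 + 16 = 25
Feed A = 844 * 9 / 25 = 303.84 kg
Feed B = 844 * 16 / 25 = 540.16 kg

303.84 kg


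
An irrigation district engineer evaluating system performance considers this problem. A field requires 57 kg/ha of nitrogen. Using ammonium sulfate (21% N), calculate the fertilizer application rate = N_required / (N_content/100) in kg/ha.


Rate = N_required / (N_content / 100)
     = 57 / (21 / 100)
     = 57 / 0.21
     = 271.43 kg/ha


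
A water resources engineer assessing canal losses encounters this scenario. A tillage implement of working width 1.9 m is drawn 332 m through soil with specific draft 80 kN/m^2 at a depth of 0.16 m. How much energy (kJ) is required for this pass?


E = k * d * w * L
  = 80 * 0.16 * 1.9 * 332
  = 8074.24 kJ


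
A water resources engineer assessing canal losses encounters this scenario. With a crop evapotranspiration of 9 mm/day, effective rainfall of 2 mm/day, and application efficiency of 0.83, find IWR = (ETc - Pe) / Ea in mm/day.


IWR = (ETc - Pe) / Ea
    = (9 - 2) / 0.83
    = 7 / 0.83
    = 8.43 mm/day


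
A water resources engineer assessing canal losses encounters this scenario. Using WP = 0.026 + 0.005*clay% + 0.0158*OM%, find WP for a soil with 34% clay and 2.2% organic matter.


WP = 0.026 + 0.005*34 + 0.0158*2.2
   = 0.026 + 0.1700 + 0.0348
   = 0.2308


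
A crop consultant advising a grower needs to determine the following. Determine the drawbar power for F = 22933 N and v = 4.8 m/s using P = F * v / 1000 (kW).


P = F * v / 1000
  = 22933 * 4.8 / 1000
  = 110078.40 / 1000
  = 110.08 kW


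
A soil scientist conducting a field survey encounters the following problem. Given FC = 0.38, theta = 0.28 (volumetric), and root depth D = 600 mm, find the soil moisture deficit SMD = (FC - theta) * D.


SMD = (FC - theta) * D
    = (0.38 - 0.28) * 600
    = 0.100 * 600
    = 60 mm


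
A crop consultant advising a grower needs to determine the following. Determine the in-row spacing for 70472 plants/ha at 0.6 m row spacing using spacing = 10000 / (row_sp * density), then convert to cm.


spacing = 10000 / (row_sp * density)
        = 10000 / (0.6 * 70472)
        = 10000 / 42283.20
        = 0.23650 m = 23.65 cm


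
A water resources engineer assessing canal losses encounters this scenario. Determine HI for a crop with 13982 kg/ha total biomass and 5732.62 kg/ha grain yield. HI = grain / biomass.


HI = grain_yield / biomass
   = 5732.62 / 13982
   = 0.41


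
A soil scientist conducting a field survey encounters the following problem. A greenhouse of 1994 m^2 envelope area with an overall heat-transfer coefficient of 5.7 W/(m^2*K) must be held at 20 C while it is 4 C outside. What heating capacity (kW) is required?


dT = 20 - (4) = 16 K
Q = U * A * dT
  = 5.7 * 1994 * 16
  = 181852.80 W = 181.85 kW


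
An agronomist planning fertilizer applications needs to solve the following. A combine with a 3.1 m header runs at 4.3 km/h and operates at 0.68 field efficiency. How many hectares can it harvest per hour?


C = w * v * eta_f / 10
  = 3.1 * 4.3 * 0.68 / 10
  = 9.06 / 10
  = 0.91 ha/h


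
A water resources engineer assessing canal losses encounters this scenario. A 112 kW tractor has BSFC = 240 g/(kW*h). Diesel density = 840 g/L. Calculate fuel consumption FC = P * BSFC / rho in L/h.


FC = P * BSFC / rho_fuel
   = 112 * 240 / 840
   = 26880 / 840
   = 32 L/h


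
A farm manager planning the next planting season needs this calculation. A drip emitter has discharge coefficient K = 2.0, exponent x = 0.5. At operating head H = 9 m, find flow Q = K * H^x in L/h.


Q = K * H^x
  = 2.0 * 9^0.5
  = 2.0 * 3
  = 6 L/h


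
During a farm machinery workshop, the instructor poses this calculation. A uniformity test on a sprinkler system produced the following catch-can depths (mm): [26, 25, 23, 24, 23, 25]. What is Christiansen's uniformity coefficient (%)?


xbar = 146 / 6 = 24.333
sum|xi - xbar| = 6
CU = 100 * (1 - 6 / (6 * 24.333))
   = 100 * (1 - 0.0411)
   = 95.89%


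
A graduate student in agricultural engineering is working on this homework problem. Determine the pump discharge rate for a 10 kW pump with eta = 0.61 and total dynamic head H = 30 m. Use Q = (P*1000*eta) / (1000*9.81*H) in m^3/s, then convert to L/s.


Q = (P * 1000 * eta) / (rho * g * H)
  = (10 * 1000 * 0.61) / (1000 * 9.81 * 30)
  = 6100 / 294300
  = 0.02073 m^3/s = 20.73 L/s


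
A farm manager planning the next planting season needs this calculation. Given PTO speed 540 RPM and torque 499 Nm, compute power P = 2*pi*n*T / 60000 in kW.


P = 2*pi*n*T / 60000
  = 2*pi * 540 * 499 / 60000
  = 1693067.11 / 60000
  = 28.22 kW


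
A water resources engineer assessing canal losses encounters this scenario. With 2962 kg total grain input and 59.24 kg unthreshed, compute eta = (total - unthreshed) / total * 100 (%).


eta = (total - unthreshed) / total * 100
    = (2962 - 59.24) / 2962 * 100
    = 2902.76 / 2962 * 100
    = 98%


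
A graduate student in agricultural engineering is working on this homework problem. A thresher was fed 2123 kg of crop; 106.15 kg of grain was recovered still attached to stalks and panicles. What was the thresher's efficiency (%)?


eta = (total - unthreshed) / total * 100
    = (2123 - 106.15) / 2123 * 100
    = 2016.85 / 2123 * 100
    = 95%


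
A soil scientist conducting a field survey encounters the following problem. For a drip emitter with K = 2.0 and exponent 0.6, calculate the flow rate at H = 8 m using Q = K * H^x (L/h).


Q = K * H^x
  = 2.0 * 8^0.6
  = 2.0 * 3.4822
  = 6.96 L/h


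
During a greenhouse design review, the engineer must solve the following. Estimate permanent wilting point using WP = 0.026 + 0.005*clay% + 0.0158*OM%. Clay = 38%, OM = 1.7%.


WP = 0.026 + 0.005*38 + 0.0158*1.7
   = 0.026 + 0.1900 + 0.0269
   = 0.2429


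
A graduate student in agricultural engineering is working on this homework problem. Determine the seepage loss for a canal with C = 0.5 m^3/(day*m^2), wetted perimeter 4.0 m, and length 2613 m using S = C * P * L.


S = C * P * L
  = 0.5 * 4.0 * 2613
  = 5226 m^3/day


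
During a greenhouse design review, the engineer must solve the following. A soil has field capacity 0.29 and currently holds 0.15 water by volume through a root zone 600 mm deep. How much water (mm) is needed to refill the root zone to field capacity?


SMD = (FC - theta) * D
    = (0.29 - 0.15) * 600
    = 0.140 * 600
    = 84 mm


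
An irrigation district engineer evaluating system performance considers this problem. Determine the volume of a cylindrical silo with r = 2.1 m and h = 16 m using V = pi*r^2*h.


V = pi * r^2 * h
  = pi * 2.1^2 * 16
  = pi * 4.41 * 16
  = 221.67 m^3


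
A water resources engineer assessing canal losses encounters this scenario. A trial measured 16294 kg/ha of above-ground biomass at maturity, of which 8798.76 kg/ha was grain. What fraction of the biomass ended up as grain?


HI = grain_yield / biomass
   = 8798.76 / 16294
   = 0.54


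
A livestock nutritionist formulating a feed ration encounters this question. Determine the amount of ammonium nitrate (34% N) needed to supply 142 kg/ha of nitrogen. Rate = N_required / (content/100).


Rate = N_required / (N_content / 100)
     = 142 / (34 / 100)
     = 142 / 0.34
     = 417.65 kg/ha


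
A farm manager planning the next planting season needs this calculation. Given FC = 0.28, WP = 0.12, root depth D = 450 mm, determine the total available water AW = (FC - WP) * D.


AW = (FC - WP) * D
   = (0.28 - 0.12) * 450
   = 0.16 * 450
   = 72 mm


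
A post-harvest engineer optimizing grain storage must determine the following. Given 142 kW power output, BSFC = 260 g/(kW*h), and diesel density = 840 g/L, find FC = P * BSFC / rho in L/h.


FC = P * BSFC / rho_fuel
   = 142 * 260 / 840
   = 36920 / 840
   = 43.95 L/h


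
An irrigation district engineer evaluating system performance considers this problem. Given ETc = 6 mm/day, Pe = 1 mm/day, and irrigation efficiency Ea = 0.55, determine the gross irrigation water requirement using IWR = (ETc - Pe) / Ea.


IWR = (ETc - Pe) / Ea
    = (6 - 1) / 0.55
    = 5 / 0.55
    = 9.09 mm/day


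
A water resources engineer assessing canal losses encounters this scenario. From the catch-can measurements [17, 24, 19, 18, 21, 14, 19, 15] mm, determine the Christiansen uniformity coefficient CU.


xbar = 147 / 8 = 18.375
sum|xi - xbar| = 19
CU = 100 * (1 - 19 / (8 * 18.375))
   = 100 * (1 - 0.1293)
   = 87.07%


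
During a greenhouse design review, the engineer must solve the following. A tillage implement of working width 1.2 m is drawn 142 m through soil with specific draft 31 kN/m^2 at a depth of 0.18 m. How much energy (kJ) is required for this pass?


E = k * d * w * L
  = 31 * 0.18 * 1.2 * 142
  = 950.83 kJ


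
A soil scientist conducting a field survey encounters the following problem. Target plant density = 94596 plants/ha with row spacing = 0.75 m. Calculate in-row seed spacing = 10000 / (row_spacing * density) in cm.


spacing = 10000 / (row_sp * density)
        = 10000 / (0.75 * 94596)
        = 10000 / 70947
        = 0.14095 m = 14.10 cm


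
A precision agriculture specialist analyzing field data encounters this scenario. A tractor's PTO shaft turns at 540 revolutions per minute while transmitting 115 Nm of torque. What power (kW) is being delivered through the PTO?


P = 2*pi*n*T / 60000
  = 2*pi * 540 * 115 / 60000
  = 390185.81 / 60000
  = 6.50 kW


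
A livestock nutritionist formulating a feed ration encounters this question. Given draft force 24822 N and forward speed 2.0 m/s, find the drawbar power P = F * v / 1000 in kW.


P = F * v / 1000
  = 24822 * 2.0 / 1000
  = 49644 / 1000
  = 49.64 kW


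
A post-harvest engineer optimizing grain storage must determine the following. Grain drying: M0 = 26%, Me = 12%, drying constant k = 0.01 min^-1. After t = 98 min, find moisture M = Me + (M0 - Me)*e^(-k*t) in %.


M = Me + (M0 - Me) * e^(-k*t)
  = 12 + (26 - 12) * e^(-0.01*98)
  = 12 + 14 * e^(-0.980)
  = 12 + 14 * 0.37531
  = 12 + 5.2544
  = 17.25%


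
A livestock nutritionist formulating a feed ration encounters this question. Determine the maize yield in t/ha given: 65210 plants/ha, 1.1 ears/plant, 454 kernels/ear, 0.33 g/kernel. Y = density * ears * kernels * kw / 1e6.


Y = density * ears * kernels * kw
  = 65210 * 1.1 * 454 * 0.33 g/ha
  = 10746738.42 g/ha
  = 10746.74 kg/ha = 10.75 t/ha


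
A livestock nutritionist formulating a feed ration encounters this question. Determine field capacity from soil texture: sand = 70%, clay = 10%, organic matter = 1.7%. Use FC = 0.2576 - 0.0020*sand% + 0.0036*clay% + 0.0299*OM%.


FC = 0.2576 - 0.0020*70 + 0.0036*10 + 0.0299*1.7
   = 0.2576 - 0.1400 + 0.0360 + 0.0508
   = 0.2044


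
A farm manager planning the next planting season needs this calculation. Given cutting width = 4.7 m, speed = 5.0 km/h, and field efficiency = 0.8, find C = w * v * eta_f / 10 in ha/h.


C = w * v * eta_f / 10
  = 4.7 * 5.0 * 0.8 / 10
  = 18.80 / 10
  = 1.88 ha/h


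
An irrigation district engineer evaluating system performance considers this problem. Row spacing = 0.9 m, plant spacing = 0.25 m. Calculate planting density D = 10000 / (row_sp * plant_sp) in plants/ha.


D = 10000 / (row_sp * plant_sp)
  = 10000 / (0.9 * 0.25)
  = 10000 / 0.2250
  = 44444.44 plants/ha


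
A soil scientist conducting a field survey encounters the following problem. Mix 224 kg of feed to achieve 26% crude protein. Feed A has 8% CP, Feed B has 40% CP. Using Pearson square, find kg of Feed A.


parts_A = CP_b - target = 40 - 26 = 14
parts_B = target - CP_a = 26 - 8 = 18
total_parts = 14 + 18 = 32
Feed A = 224 * 14 / 32 = 98 kg
Feed B = 224 * 18 / 32 = 126 kg

98 kg


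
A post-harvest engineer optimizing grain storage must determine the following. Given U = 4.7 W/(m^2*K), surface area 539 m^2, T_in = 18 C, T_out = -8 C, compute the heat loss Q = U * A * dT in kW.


dT = 18 - (-8) = 26 K
Q = U * A * dT
  = 4.7 * 539 * 26
  = 65865.80 W = 65.87 kW


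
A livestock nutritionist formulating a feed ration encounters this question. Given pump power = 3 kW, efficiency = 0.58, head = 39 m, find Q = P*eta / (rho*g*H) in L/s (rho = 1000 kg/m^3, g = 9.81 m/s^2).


Q = (P * 1000 * eta) / (rho * g * H)
  = (3 * 1000 * 0.58) / (1000 * 9.81 * 39)
  = 1740 / 382590
  = 0.00455 m^3/s = 4.55 L/s


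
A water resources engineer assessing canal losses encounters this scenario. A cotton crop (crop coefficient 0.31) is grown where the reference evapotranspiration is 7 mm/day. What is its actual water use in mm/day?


ETc = Kc * ET0
    = 0.31 * 7
    = 2.17 mm/day


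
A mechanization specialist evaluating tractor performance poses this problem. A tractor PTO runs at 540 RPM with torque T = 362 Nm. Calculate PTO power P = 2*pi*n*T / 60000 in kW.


P = 2*pi*n*T / 60000
  = 2*pi * 540 * 362 / 60000
  = 1228237.06 / 60000
  = 20.47 kW


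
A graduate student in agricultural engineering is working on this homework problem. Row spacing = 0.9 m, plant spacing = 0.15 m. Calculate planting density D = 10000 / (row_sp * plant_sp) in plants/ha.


D = 10000 / (row_sp * plant_sp)
  = 10000 / (0.9 * 0.15)
  = 10000 / 0.1350
  = 74074.07 plants/ha


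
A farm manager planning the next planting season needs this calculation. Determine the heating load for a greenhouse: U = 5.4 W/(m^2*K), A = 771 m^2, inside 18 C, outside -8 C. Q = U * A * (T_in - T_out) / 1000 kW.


dT = 18 - (-8) = 26 K
Q = U * A * dT
  = 5.4 * 771 * 26
  = 108248.40 W = 108.25 kW


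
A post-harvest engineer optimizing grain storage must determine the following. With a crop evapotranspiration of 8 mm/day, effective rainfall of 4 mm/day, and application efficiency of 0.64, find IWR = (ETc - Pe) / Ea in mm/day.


IWR = (ETc - Pe) / Ea
    = (8 - 4) / 0.64
    = 4 / 0.64
    = 6.25 mm/day


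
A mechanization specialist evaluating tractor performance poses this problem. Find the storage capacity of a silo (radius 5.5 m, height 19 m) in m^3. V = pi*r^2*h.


V = pi * r^2 * h
  = pi * 5.5^2 * 19
  = pi * 30.25 * 19
  = 1805.63 m^3


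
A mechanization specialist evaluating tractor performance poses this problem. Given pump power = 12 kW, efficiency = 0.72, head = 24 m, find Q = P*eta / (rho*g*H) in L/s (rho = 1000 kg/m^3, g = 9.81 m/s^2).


Q = (P * 1000 * eta) / (rho * g * H)
  = (12 * 1000 * 0.72) / (1000 * 9.81 * 24)
  = 8640 / 235440
  = 0.03670 m^3/s = 36.70 L/s


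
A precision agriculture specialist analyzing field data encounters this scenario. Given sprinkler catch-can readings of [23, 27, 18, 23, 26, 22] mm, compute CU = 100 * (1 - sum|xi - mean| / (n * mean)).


xbar = 139 / 6 = 23.167
sum|xi - xbar| = 13.333
CU = 100 * (1 - 13.333 / (6 * 23.167))
   = 100 * (1 - 0.0959)
   = 90.41%


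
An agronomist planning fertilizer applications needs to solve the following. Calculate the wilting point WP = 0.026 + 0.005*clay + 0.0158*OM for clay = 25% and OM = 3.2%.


WP = 0.026 + 0.005*25 + 0.0158*3.2
   = 0.026 + 0.1250 + 0.0506
   = 0.2016


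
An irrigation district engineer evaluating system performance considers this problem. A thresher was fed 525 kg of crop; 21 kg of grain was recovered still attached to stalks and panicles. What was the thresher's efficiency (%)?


eta = (total - unthreshed) / total * 100
    = (525 - 21) / 525 * 100
    = 504 / 525 * 100
    = 96%


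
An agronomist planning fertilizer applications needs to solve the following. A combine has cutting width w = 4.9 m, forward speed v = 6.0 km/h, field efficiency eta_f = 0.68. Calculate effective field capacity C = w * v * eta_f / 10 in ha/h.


C = w * v * eta_f / 10
  = 4.9 * 6.0 * 0.68 / 10
  = 19.99 / 10
  = 2.00 ha/h


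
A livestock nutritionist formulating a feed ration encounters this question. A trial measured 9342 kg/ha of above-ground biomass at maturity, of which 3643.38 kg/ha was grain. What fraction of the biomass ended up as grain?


HI = grain_yield / biomass
   = 3643.38 / 9342
   = 0.39


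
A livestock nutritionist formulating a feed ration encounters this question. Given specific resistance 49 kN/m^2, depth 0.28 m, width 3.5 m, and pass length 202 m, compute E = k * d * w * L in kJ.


E = k * d * w * L
  = 49 * 0.28 * 3.5 * 202
  = 9700.04 kJ


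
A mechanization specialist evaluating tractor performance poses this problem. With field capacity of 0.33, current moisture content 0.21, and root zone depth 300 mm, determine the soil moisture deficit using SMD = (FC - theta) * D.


SMD = (FC - theta) * D
    = (0.33 - 0.21) * 300
    = 0.120 * 300
    = 36 mm


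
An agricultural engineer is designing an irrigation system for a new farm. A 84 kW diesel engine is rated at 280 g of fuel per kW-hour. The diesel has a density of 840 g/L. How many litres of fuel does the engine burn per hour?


FC = P * BSFC / rho_fuel
   = 84 * 280 / 840
   = 23520 / 840
   = 28 L/h


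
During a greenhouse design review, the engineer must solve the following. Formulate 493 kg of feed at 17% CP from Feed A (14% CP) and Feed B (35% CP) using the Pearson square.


parts_A = CP_b - target = 35 - 17 = 18
parts_B = target - CP_a = 17 - 14 = 3
total_parts = 18 + 3 = 21
Feed A = 493 * 18 / 21 = 422.57 kg
Feed B = 493 * 3 / 21 = 70.43 kg

422.57 kg


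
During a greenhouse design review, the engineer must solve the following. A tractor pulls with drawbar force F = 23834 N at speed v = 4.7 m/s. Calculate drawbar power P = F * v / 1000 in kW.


P = F * v / 1000
  = 23834 * 4.7 / 1000
  = 112019.80 / 1000
  = 112.02 kW


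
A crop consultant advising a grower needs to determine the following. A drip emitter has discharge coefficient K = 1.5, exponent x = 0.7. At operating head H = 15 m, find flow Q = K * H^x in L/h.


Q = K * H^x
  = 1.5 * 15^0.7
  = 1.5 * 6.6568
  = 9.99 L/h


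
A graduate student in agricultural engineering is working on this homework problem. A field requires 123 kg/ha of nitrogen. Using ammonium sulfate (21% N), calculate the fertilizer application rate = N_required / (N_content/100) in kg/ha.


Rate = N_required / (N_content / 100)
     = 123 / (21 / 100)
     = 123 / 0.21
     = 585.71 kg/ha


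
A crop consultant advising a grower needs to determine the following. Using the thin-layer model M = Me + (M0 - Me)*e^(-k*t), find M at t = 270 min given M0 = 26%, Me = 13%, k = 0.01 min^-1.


M = Me + (M0 - Me) * e^(-k*t)
  = 13 + (26 - 13) * e^(-0.01*270)
  = 13 + 13 * e^(-2.700)
  = 13 + 13 * 0.06721
  = 13 + 0.8737
  = 13.87%


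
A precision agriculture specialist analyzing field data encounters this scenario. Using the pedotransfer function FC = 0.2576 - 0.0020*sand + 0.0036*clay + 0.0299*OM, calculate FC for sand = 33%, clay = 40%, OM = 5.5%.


FC = 0.2576 - 0.0020*33 + 0.0036*40 + 0.0299*5.5
   = 0.2576 - 0.0660 + 0.1440 + 0.1645
   = 0.5001


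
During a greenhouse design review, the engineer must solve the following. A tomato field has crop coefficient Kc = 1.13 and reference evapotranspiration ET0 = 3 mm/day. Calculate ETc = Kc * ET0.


ETc = Kc * ET0
    = 1.13 * 3
    = 3.39 mm/day


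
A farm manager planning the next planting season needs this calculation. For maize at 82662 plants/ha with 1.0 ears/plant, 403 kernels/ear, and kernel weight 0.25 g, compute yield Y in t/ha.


Y = density * ears * kernels * kw
  = 82662 * 1.0 * 403 * 0.25 g/ha
  = 8328196.50 g/ha
  = 8328.20 kg/ha = 8.33 t/ha


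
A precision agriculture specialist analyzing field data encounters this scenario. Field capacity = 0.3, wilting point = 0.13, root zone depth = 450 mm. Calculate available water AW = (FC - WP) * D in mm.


AW = (FC - WP) * D
   = (0.3 - 0.13) * 450
   = 0.17 * 450
   = 76.50 mm


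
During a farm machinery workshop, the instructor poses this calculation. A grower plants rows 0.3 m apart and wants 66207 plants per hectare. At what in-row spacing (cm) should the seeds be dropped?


spacing = 10000 / (row_sp * density)
        = 10000 / (0.3 * 66207)
        = 10000 / 19862.10
        = 0.50347 m = 50.35 cm


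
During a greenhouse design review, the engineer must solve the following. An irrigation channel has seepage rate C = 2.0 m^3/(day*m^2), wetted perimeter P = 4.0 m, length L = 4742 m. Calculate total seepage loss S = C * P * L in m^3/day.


S = C * P * L
  = 2.0 * 4.0 * 4742
  = 37936 m^3/day


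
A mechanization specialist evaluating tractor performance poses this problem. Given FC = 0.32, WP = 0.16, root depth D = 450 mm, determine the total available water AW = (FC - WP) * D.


AW = (FC - WP) * D
   = (0.32 - 0.16) * 450
   = 0.16 * 450
   = 72 mm


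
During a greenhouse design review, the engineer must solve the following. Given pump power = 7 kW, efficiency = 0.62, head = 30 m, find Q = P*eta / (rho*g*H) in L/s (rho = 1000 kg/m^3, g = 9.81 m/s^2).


Q = (P * 1000 * eta) / (rho * g * H)
  = (7 * 1000 * 0.62) / (1000 * 9.81 * 30)
  = 4340 / 294300
  = 0.01475 m^3/s = 14.75 L/s


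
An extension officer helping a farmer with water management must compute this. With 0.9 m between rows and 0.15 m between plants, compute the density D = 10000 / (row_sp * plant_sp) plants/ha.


D = 10000 / (row_sp * plant_sp)
  = 10000 / (0.9 * 0.15)
  = 10000 / 0.1350
  = 74074.07 plants/ha


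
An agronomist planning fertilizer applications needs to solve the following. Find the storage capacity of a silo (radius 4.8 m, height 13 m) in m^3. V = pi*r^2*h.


V = pi * r^2 * h
  = pi * 4.8^2 * 13
  = pi * 23.04 * 13
  = 940.97 m^3


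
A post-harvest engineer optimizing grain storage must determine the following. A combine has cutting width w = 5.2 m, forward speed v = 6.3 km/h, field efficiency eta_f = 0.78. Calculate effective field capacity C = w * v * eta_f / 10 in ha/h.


C = w * v * eta_f / 10
  = 5.2 * 6.3 * 0.78 / 10
  = 25.55 / 10
  = 2.56 ha/h


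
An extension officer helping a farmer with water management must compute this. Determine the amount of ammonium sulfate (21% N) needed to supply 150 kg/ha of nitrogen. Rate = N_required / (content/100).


Rate = N_required / (N_content / 100)
     = 150 / (21 / 100)
     = 150 / 0.21
     = 714.29 kg/ha


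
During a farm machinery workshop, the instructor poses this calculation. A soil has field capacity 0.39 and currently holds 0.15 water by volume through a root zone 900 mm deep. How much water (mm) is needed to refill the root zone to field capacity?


SMD = (FC - theta) * D
    = (0.39 - 0.15) * 900
    = 0.240 * 900
    = 216 mm


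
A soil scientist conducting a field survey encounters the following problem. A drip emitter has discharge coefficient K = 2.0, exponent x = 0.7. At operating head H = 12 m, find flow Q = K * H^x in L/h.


Q = K * H^x
  = 2.0 * 12^0.7
  = 2.0 * 5.6941
  = 11.39 L/h


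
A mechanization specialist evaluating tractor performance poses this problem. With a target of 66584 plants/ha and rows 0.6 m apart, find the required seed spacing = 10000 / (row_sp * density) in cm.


spacing = 10000 / (row_sp * density)
        = 10000 / (0.6 * 66584)
        = 10000 / 39950.40
        = 0.25031 m = 25.03 cm


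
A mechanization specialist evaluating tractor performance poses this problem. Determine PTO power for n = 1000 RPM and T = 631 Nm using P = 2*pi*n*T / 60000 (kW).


P = 2*pi*n*T / 60000
  = 2*pi * 1000 * 631 / 60000
  = 3964689.93 / 60000
  = 66.08 kW
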